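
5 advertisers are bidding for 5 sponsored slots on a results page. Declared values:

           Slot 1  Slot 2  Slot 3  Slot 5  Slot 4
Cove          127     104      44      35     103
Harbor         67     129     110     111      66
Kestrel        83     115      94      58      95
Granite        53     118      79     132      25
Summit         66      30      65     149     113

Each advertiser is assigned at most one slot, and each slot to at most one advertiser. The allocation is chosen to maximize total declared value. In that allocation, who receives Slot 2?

Optimal: Cove→Slot 1 ($127), Harbor→Slot 3 ($110), Kestrel→Slot 4 ($95), Granite→Slot 2 ($118), Summit→Slot 5 ($149) — total 127+110+95+118+149 = $599.
Row-greedy (each advertiser in turn takes its best remaining slot) gives $548, worse by 51.
Next-best assignment: Cove→Slot 1, Harbor→Slot 3, Kestrel→Slot 2, Granite→Slot 5, Summit→Slot 4 = $597.
Every other assignment is strictly worse.
Granite's own top slot is Slot 5 ($132), but forcing Granite→Slot 5 and reassigning the rest optimally gives only $597 — worse by 2.

Granite receives Slot 2.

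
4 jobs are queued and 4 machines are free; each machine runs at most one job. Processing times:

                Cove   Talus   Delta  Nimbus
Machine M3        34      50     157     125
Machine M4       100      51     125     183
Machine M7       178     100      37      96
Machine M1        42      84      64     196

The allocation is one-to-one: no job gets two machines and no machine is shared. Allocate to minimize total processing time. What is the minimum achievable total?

This is the linear assignment problem.
Optimal: Cove→Machine M3 (34 min), Talus→Machine M4 (51 min), Delta→Machine M1 (64 min), Nimbus→Machine M7 (96 min) — total 34+51+64+96 = 245 min.
Row-greedy (each job in turn takes its cheapest remaining machine) gives 318 min, worse by 73.
Next-best assignment: Cove→Machine M1, Talus→Machine M4, Delta→Machine M7, Nimbus→Machine M3 = 255 min.
Swapping Talus↔Cove (Talus→Machine M3 50 min, Cove→Machine M4 100 min) adds 65.
Every other assignment is strictly worse.

Min total: 245 min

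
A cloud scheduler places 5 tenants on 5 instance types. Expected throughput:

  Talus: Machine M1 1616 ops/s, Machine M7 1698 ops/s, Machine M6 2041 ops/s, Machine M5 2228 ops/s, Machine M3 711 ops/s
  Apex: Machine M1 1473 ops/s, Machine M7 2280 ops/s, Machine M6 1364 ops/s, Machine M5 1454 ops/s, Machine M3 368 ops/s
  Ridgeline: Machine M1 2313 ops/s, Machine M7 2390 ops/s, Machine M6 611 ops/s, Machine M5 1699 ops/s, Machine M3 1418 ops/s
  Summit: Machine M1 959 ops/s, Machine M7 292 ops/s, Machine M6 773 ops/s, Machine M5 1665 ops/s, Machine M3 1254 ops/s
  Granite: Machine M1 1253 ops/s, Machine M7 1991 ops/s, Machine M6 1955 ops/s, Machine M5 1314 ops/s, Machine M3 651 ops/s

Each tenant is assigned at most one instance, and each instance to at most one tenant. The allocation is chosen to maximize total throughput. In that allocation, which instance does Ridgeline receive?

Optimal: Talus→Machine M5 (2228 ops/s), Apex→Machine M7 (2280 ops/s), Ridgeline→Machine M1 (2313 ops/s), Summit→Machine M3 (1254 ops/s), Granite→Machine M6 (1955 ops/s) — total 2228+2280+2313+1254+1955 = 10030 ops/s.
Max-entry greedy (repeatedly take the single best remaining cell) gives 9300 ops/s, worse by 730.
Checked against all permutations: 10030 ops/s is optimal.
Ridgeline's own top instance is Machine M7 (2390 ops/s), but forcing Ridgeline→Machine M7 and reassigning the rest optimally gives only 9300 ops/s — worse by 730.

Ridgeline receives Machine M1.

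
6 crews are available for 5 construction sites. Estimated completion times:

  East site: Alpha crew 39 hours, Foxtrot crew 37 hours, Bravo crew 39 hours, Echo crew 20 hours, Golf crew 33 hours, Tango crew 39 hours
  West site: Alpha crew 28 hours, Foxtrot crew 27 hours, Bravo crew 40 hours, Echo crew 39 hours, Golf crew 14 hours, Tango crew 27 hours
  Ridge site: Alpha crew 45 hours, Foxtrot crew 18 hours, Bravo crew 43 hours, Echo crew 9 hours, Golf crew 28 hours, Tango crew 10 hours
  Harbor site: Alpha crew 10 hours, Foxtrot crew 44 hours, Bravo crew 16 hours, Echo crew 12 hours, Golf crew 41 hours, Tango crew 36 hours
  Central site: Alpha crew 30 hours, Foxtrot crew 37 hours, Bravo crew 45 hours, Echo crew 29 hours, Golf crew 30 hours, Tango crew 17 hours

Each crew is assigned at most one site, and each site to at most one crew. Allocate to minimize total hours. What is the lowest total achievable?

Optimal: Echo crew→East site (20 hours), Golf crew→West site (14 hours), Foxtrot crew→Ridge site (18 hours), Alpha crew→Harbor site (10 hours), Tango crew→Central site (17 hours) — total 20+14+18+10+17 = 79 hours.
Row-greedy (each crew in turn takes its cheapest remaining site) gives 110 hours, worse by 31.
Every other assignment is strictly worse.

Min total: 79 hours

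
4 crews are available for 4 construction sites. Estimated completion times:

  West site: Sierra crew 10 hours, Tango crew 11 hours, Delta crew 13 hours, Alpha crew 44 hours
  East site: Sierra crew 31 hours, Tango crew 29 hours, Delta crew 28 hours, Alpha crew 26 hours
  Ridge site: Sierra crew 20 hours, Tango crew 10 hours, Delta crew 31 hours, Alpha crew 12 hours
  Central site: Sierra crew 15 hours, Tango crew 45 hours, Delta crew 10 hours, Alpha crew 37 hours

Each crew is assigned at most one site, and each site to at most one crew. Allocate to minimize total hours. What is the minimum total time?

Min total: 56 hours

This is the linear assignment problem.
Optimal: Sierra crew→West site (10 hours), Tango crew→Ridge site (10 hours), Delta crew→Central site (10 hours), Alpha crew→East site (26 hours) — total 10+10+10+26 = 56 hours.
Next-best assignment: Sierra crew→West site, Tango crew→East site, Delta crew→Central site, Alpha crew→Ridge site = 61 hours.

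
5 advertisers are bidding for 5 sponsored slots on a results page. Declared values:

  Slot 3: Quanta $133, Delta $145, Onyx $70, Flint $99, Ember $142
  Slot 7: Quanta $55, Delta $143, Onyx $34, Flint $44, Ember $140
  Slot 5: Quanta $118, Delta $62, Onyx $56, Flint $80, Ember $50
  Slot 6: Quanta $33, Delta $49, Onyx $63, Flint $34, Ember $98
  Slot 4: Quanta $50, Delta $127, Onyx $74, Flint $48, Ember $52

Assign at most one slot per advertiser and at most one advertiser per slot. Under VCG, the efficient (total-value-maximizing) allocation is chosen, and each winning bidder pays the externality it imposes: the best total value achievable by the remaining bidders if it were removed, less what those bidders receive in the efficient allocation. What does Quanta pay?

Efficient allocation: Quanta→Slot 5 ($118), Delta→Slot 4 ($127), Onyx→Slot 6 ($63), Flint→Slot 3 ($99), Ember→Slot 7 ($140); total welfare W = $547.
Quanta receives Slot 5 at value $118, so the others get W − 118 = $429.
Without Quanta: best allocation of the remaining 4 bidders over all 5 slots is Delta→Slot 3 ($145), Onyx→Slot 4 ($74), Flint→Slot 5 ($80), Ember→Slot 7 ($140), total $439.
VCG payment = (others' best without Quanta) − (others' welfare with Quanta) = 439 − 429 = $10.

Quanta pays $10.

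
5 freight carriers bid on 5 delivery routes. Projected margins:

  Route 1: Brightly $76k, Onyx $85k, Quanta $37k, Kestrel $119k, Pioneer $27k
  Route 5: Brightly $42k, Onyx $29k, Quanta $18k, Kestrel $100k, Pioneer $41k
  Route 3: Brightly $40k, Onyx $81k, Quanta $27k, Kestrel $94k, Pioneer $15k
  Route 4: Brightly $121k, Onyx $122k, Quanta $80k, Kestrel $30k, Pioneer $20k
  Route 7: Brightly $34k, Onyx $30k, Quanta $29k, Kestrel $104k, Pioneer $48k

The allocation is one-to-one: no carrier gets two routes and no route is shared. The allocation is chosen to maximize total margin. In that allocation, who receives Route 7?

Quanta receives Route 7.

Optimal: Brightly→Route 4 ($121k), Onyx→Route 3 ($81k), Quanta→Route 7 ($29k), Kestrel→Route 1 ($119k), Pioneer→Route 5 ($41k) — total 121+81+29+119+41 = $391k.
Column-greedy (each route in turn goes to its best remaining carrier) gives $370k, worse by 21.
Next-best assignment: Brightly→Route 4, Onyx→Route 3, Quanta→Route 1, Kestrel→Route 5, Pioneer→Route 7 = $387k.
Quanta's own top route is Route 4 ($80k), but forcing Quanta→Route 4 and reassigning the rest optimally gives only $385k — worse by 6.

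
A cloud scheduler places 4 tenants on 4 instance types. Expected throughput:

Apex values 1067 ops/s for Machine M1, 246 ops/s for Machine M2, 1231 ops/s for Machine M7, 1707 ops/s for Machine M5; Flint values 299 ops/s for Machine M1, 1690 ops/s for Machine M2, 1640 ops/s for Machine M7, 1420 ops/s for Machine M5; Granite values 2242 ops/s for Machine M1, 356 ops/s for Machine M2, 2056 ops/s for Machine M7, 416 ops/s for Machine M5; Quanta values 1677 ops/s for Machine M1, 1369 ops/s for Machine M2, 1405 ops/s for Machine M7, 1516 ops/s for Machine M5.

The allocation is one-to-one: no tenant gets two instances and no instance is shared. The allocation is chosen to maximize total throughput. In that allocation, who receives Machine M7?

Optimal: Apex→Machine M5 (1707 ops/s), Flint→Machine M2 (1690 ops/s), Granite→Machine M7 (2056 ops/s), Quanta→Machine M1 (1677 ops/s) — total 1707+1690+2056+1677 = 7130 ops/s.
Max-entry greedy (repeatedly take the single best remaining cell) gives 7044 ops/s, worse by 86.
Swapping Quanta↔Apex (Quanta→Machine M5 1516 ops/s, Apex→Machine M1 1067 ops/s) loses 801.
Granite's own top instance is Machine M1 (2242 ops/s), but forcing Granite→Machine M1 and reassigning the rest optimally gives only 7044 ops/s — worse by 86.

Granite receives Machine M7.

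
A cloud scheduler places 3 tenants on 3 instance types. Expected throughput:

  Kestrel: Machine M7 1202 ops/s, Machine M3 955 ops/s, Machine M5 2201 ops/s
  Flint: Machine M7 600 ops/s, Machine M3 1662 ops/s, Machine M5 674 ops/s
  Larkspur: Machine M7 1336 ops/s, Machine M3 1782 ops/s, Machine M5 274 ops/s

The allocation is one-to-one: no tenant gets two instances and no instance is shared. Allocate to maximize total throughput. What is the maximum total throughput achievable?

Optimal: Kestrel→Machine M5 (2201 ops/s), Flint→Machine M3 (1662 ops/s), Larkspur→Machine M7 (1336 ops/s) — total 2201+1662+1336 = 5199 ops/s.
Max-entry greedy (repeatedly take the single best remaining cell) gives 4583 ops/s, worse by 616.
Next-best assignment: Kestrel→Machine M5, Flint→Machine M7, Larkspur→Machine M3 = 4583 ops/s.
Every other assignment is strictly worse.

Max total: 5199 ops/s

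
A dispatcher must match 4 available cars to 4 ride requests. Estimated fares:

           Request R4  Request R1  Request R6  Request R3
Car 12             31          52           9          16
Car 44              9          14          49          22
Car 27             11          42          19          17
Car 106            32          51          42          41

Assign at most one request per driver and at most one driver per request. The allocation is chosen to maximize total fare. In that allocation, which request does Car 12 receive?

Treat this as an assignment problem: match each driver to one request.
Optimal: Car 12→Request R4 ($31), Car 44→Request R6 ($49), Car 27→Request R1 ($42), Car 106→Request R3 ($41) — total 31+49+42+41 = $163.
Column-greedy (each request in turn goes to its best remaining driver) gives $150, worse by 13.
Swapping Car 44↔Car 12 (Car 44→Request R4 $9, Car 12→Request R6 $9) loses 62.
Car 12's own top request is Request R1 ($52), but forcing Car 12→Request R1 and reassigning the rest optimally gives only $153 — worse by 10.

Car 12 receives Request R4.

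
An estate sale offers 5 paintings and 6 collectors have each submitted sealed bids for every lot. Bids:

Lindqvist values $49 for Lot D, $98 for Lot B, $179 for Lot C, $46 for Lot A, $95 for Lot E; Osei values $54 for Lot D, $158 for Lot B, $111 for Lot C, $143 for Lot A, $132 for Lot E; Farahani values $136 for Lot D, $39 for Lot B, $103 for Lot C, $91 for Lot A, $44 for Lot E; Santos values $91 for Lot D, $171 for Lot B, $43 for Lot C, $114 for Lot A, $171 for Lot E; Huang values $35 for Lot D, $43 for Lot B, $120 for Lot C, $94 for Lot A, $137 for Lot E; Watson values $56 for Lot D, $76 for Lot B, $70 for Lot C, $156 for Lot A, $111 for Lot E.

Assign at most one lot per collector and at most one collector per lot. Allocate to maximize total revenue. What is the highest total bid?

Optimal: Farahani→Lot D ($136), Osei→Lot B ($158), Lindqvist→Lot C ($179), Watson→Lot A ($156), Santos→Lot E ($171) — total 136+158+179+156+171 = $800.
Column-greedy (each lot in turn goes to its best remaining collector) gives $779, worse by 21.
Next-best assignment: Farahani→Lot D, Santos→Lot B, Lindqvist→Lot C, Watson→Lot A, Huang→Lot E = $779.
Every other assignment is strictly worse.

Max total: $800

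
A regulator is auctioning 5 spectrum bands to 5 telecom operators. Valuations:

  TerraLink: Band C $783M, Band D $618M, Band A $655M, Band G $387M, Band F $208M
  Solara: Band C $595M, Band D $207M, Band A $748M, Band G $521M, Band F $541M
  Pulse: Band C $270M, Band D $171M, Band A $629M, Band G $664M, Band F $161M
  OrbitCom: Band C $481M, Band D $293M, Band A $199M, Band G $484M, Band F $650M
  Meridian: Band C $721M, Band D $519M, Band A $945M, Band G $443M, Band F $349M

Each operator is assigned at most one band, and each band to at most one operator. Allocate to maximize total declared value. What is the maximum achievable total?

Optimal: TerraLink→Band D ($618M), Solara→Band C ($595M), Pulse→Band G ($664M), OrbitCom→Band F ($650M), Meridian→Band A ($945M) — total 618+595+664+650+945 = $3472M.
Column-greedy (each band in turn goes to its best remaining operator) gives $3364M, worse by 108.

Maximum total: $3472M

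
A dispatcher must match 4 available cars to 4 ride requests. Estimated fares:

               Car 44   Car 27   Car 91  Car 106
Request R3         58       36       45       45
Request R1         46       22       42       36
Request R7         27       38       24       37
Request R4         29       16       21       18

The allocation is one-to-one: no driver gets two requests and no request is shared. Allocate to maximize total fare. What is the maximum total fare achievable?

Treat this as an assignment problem: match each driver to one request.
Optimal: Car 44→Request R3 ($58), Car 27→Request R7 ($38), Car 91→Request R1 ($42), Car 106→Request R4 ($18) — total 58+38+42+18 = $156.
Next-best assignment: Car 44→Request R4, Car 27→Request R7, Car 91→Request R1, Car 106→Request R3 = $154.
No other one-to-one assignment exceeds $156.

Max total: $156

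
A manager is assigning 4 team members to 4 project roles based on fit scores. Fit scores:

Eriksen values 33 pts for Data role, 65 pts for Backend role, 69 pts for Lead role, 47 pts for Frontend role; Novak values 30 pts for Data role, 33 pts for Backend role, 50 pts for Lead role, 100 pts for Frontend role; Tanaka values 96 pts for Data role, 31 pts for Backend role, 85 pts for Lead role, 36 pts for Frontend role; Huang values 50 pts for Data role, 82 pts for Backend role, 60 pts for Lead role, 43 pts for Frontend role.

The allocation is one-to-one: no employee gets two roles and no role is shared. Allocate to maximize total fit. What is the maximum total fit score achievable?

Optimal: Eriksen→Lead role (69 pts), Novak→Frontend role (100 pts), Tanaka→Data role (96 pts), Huang→Backend role (82 pts) — total 69+100+96+82 = 347 pts.
Next-best assignment: Eriksen→Backend role, Novak→Frontend role, Tanaka→Data role, Huang→Lead role = 321 pts.

Max total: 347 pts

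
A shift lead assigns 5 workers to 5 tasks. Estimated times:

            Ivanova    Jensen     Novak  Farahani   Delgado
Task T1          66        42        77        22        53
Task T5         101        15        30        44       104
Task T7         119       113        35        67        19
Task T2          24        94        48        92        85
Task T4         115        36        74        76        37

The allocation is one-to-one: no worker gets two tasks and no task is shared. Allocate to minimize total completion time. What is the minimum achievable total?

Optimal: Ivanova→Task T2 (24 min), Jensen→Task T4 (36 min), Novak→Task T5 (30 min), Farahani→Task T1 (22 min), Delgado→Task T7 (19 min) — total 24+36+30+22+19 = 131 min.
Column-greedy (each task in turn goes to its cheapest remaining worker) gives 154 min, worse by 23.
Next-best assignment: Ivanova→Task T2, Jensen→Task T5, Novak→Task T7, Farahani→Task T1, Delgado→Task T4 = 133 min.

Min total: 131 min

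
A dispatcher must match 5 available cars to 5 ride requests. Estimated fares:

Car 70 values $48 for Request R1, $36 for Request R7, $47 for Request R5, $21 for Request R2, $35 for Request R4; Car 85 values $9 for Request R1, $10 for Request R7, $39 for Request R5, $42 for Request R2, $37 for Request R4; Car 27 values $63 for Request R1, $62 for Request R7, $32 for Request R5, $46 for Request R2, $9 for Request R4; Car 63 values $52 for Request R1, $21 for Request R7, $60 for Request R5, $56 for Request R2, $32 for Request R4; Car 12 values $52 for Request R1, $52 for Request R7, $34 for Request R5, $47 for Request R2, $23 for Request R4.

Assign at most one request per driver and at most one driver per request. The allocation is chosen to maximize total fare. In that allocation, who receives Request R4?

This is the linear assignment problem.
Optimal: Car 70→Request R5 ($47), Car 85→Request R4 ($37), Car 27→Request R1 ($63), Car 63→Request R2 ($56), Car 12→Request R7 ($52) — total 47+37+63+56+52 = $255.
Column-greedy (each request in turn goes to its best remaining driver) gives $252, worse by 3.
Next-best assignment: Car 70→Request R1, Car 85→Request R4, Car 27→Request R7, Car 63→Request R5, Car 12→Request R2 = $254.
Swapping Car 85↔Car 63 (Car 85→Request R2 $42, Car 63→Request R4 $32) loses 19.
Checked against all permutations: $255 is optimal.
Car 85's own top request is Request R2 ($42), but forcing Car 85→Request R2 and reassigning the rest optimally gives only $252 — worse by 3.

Car 85 receives Request R4.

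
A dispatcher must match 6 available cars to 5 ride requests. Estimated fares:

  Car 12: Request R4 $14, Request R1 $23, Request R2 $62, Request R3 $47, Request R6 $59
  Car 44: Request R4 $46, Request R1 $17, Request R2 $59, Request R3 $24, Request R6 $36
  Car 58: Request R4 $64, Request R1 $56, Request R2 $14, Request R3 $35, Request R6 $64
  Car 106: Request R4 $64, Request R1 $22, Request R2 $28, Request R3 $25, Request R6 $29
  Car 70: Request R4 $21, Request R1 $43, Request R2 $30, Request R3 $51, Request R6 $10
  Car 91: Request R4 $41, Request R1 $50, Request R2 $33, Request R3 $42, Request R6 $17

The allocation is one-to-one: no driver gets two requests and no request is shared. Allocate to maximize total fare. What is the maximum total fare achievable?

Maximum total: $291

Optimal: Car 106→Request R4 ($64), Car 91→Request R1 ($50), Car 12→Request R2 ($62), Car 70→Request R3 ($51), Car 58→Request R6 ($64) — total 64+50+62+51+64 = $291.
Row-greedy (each driver in turn takes its best remaining request) gives $240, worse by 51.
Next-best assignment: Car 106→Request R4, Car 58→Request R1, Car 44→Request R2, Car 70→Request R3, Car 12→Request R6 = $289.
Swapping Car 70↔Car 106 (Car 70→Request R4 $21, Car 106→Request R3 $25) loses 69.
Every other assignment is strictly worse.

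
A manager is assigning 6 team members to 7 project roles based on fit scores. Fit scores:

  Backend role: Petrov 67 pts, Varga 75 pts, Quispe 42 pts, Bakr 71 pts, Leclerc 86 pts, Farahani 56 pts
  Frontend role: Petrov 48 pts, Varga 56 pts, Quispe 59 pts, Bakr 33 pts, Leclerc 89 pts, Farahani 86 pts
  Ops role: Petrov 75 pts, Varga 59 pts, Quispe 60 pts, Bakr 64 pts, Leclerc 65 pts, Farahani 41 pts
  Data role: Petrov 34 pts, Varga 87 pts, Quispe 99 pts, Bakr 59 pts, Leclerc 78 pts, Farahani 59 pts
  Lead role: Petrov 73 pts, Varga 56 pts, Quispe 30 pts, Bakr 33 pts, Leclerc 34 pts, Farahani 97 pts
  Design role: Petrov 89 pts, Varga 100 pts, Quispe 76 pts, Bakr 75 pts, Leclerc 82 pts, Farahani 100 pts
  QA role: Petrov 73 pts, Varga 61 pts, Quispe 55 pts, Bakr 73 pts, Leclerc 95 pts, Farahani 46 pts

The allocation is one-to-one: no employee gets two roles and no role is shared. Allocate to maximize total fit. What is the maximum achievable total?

Maximum total: 537 pts

Optimal: Petrov→Ops role (75 pts), Varga→Design role (100 pts), Quispe→Data role (99 pts), Bakr→Backend role (71 pts), Leclerc→QA role (95 pts), Farahani→Lead role (97 pts) — total 75+100+99+71+95+97 = 537 pts.
Row-greedy (each employee in turn takes its best remaining role) gives 495 pts, worse by 42.
Swapping Varga↔Petrov (Varga→Ops role 59 pts, Petrov→Design role 89 pts) loses 27.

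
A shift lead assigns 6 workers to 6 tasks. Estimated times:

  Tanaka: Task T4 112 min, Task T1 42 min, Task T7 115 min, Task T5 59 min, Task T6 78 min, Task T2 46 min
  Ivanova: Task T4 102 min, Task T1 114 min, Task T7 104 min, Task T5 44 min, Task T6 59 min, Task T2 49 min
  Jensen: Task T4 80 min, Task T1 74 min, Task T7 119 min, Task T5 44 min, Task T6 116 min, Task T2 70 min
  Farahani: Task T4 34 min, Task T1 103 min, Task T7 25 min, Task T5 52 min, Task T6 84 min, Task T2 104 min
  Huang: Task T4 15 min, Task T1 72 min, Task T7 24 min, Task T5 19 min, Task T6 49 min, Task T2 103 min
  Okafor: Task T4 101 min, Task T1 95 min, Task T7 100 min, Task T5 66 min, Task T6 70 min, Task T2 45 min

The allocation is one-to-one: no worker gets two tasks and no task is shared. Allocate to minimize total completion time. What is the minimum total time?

Min total: 230 min

This is a one-to-one assignment (minimum-cost bipartite matching).
Optimal: Tanaka→Task T1 (42 min), Ivanova→Task T6 (59 min), Jensen→Task T5 (44 min), Farahani→Task T7 (25 min), Huang→Task T4 (15 min), Okafor→Task T2 (45 min) — total 42+59+44+25+15+45 = 230 min.
Min-entry greedy (repeatedly take the single cheapest remaining cell) gives 287 min, worse by 57.
Swapping Jensen↔Farahani (Jensen→Task T7 119 min, Farahani→Task T5 52 min) adds 102.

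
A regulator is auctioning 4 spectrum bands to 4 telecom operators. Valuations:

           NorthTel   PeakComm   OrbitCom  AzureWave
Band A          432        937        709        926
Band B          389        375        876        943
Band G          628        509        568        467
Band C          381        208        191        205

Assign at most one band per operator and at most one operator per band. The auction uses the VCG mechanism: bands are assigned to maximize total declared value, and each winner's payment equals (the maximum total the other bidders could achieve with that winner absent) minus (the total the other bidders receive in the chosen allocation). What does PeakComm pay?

PeakComm pays $538M.

Efficient allocation: NorthTel→Band C ($381M), PeakComm→Band A ($937M), OrbitCom→Band G ($568M), AzureWave→Band B ($943M); total welfare W = $2829M.
PeakComm receives Band A at value $937M, so the others get W − 937 = $1892M.
Without PeakComm: best allocation of the remaining 3 bidders over all 4 bands is NorthTel→Band G ($628M), OrbitCom→Band B ($876M), AzureWave→Band A ($926M), total $2430M.
VCG payment = (others' best without PeakComm) − (others' welfare with PeakComm) = 2430 − 1892 = $538M.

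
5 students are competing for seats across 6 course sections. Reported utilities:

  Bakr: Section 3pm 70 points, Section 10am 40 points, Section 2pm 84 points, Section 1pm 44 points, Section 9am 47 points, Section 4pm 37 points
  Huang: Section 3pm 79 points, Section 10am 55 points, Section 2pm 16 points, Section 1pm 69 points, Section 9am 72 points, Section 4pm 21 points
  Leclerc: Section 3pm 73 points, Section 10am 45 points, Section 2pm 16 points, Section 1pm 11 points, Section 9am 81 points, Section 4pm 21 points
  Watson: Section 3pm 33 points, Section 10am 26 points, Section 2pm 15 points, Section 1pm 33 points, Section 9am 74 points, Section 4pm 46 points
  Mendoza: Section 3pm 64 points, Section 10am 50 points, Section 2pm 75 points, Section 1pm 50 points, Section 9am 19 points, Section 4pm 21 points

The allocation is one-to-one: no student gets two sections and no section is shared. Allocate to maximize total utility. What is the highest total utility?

Optimal: Bakr→Section 2pm (84 points), Huang→Section 1pm (69 points), Leclerc→Section 3pm (73 points), Watson→Section 9am (74 points), Mendoza→Section 10am (50 points) — total 84+69+73+74+50 = 350 points.
Max-entry greedy (repeatedly take the single best remaining cell) gives 340 points, worse by 10.
Every other assignment is strictly worse.

Max total: 350 points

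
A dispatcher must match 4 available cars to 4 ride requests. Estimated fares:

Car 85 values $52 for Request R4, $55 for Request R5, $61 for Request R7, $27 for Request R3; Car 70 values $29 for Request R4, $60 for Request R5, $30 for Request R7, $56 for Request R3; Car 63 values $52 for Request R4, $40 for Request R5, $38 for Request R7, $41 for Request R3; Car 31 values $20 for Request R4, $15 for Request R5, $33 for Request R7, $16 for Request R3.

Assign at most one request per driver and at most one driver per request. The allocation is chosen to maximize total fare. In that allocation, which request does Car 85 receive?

Optimal: Car 85→Request R5 ($55), Car 70→Request R3 ($56), Car 63→Request R4 ($52), Car 31→Request R7 ($33) — total 55+56+52+33 = $196.
Row-greedy (each driver in turn takes its best remaining request) gives $189, worse by 7.
Every other assignment is strictly worse.
Car 85's own top request is Request R7 ($61), but forcing Car 85→Request R7 and reassigning the rest optimally gives only $189 — worse by 7.

Car 85 receives Request R5.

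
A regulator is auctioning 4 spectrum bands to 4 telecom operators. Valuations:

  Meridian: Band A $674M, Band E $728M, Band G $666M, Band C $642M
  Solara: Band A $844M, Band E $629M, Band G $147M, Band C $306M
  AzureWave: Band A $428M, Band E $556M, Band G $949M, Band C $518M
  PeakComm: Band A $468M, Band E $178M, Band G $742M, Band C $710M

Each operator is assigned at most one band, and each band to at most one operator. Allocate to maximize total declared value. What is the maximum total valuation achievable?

Maximum total: $3231M

This is the linear assignment problem.
Optimal: Meridian→Band E ($728M), Solara→Band A ($844M), AzureWave→Band G ($949M), PeakComm→Band C ($710M) — total 728+844+949+710 = $3231M.
Next-best assignment: Meridian→Band A, Solara→Band E, AzureWave→Band G, PeakComm→Band C = $2962M.
Swapping Meridian↔Solara (Meridian→Band A $674M, Solara→Band E $629M) loses 269.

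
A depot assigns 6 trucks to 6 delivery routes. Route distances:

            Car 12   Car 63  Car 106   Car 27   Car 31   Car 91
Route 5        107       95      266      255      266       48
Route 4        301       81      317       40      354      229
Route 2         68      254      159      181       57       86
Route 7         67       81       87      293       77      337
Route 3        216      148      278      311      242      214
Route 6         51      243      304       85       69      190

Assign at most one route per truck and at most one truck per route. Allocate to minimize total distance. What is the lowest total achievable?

This is a one-to-one assignment (minimum-cost bipartite matching).
Optimal: Car 12→Route 6 (51 km), Car 63→Route 3 (148 km), Car 106→Route 7 (87 km), Car 27→Route 4 (40 km), Car 31→Route 2 (57 km), Car 91→Route 5 (48 km) — total 51+148+87+40+57+48 = 431 km.
Swapping Car 63↔Car 27 (Car 63→Route 4 81 km, Car 27→Route 3 311 km) adds 204.
No other one-to-one assignment undercuts 431 km.

Minimum total: 431 km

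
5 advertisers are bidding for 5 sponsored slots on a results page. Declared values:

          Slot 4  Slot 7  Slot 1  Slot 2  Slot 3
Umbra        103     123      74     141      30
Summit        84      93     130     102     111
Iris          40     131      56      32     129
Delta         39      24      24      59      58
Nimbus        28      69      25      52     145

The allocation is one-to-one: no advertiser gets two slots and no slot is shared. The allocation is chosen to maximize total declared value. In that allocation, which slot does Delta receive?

Treat this as an assignment problem: match each advertiser to one slot.
Optimal: Umbra→Slot 2 ($141), Summit→Slot 1 ($130), Iris→Slot 7 ($131), Delta→Slot 4 ($39), Nimbus→Slot 3 ($145) — total 141+130+131+39+145 = $586.
Row-greedy (each advertiser in turn takes its best remaining slot) gives $488, worse by 98.
Swapping Delta↔Summit (Delta→Slot 1 $24, Summit→Slot 4 $84) loses 61.
Every other assignment is strictly worse.
Delta's own top slot is Slot 2 ($59), but forcing Delta→Slot 2 and reassigning the rest optimally gives only $568 — worse by 18.

Delta receives Slot 4.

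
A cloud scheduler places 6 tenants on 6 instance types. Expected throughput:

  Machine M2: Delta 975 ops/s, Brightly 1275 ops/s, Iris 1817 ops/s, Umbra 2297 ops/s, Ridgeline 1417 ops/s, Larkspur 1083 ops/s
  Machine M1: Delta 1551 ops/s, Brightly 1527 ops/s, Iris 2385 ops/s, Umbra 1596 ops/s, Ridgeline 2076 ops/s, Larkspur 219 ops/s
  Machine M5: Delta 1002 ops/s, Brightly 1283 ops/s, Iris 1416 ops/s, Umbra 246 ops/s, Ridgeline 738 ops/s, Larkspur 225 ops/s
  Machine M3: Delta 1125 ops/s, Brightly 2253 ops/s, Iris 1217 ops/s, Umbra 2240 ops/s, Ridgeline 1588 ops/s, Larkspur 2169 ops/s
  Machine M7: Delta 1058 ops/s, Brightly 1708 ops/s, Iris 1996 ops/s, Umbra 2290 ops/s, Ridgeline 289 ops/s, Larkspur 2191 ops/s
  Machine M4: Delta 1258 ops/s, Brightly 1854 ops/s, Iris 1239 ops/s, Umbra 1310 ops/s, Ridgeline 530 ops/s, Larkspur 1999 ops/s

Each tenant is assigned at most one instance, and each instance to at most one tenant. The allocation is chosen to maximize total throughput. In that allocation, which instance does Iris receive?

Optimal: Delta→Machine M5 (1002 ops/s), Brightly→Machine M3 (2253 ops/s), Iris→Machine M7 (1996 ops/s), Umbra→Machine M2 (2297 ops/s), Ridgeline→Machine M1 (2076 ops/s), Larkspur→Machine M4 (1999 ops/s) — total 1002+2253+1996+2297+2076+1999 = 11623 ops/s.
Max-entry greedy (repeatedly take the single best remaining cell) gives 11122 ops/s, worse by 501.
Next-best assignment: Delta→Machine M4, Brightly→Machine M3, Iris→Machine M5, Umbra→Machine M2, Ridgeline→Machine M1, Larkspur→Machine M7 = 11491 ops/s.
No other one-to-one assignment exceeds 11623 ops/s.
Iris's own top instance is Machine M1 (2385 ops/s), but forcing Iris→Machine M1 and reassigning the rest optimally gives only 11346 ops/s — worse by 277.

Iris receives Machine M7.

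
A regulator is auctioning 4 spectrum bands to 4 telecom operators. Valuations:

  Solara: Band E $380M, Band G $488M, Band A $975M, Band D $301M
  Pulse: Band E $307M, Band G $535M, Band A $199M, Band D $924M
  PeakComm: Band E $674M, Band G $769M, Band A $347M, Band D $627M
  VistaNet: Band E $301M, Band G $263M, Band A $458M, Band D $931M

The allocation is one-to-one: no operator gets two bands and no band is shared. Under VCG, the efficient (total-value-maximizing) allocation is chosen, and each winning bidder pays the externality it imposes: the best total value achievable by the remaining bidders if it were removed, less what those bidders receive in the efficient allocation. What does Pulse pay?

Efficient allocation: Solara→Band A ($975M), Pulse→Band G ($535M), PeakComm→Band E ($674M), VistaNet→Band D ($931M); total welfare W = $3115M.
Pulse receives Band G at value $535M, so the others get W − 535 = $2580M.
Without Pulse: best allocation of the remaining 3 bidders over all 4 bands is Solara→Band A ($975M), PeakComm→Band G ($769M), VistaNet→Band D ($931M), total $2675M.
VCG payment = (others' best without Pulse) − (others' welfare with Pulse) = 2675 − 2580 = $95M.

Pulse pays $95M.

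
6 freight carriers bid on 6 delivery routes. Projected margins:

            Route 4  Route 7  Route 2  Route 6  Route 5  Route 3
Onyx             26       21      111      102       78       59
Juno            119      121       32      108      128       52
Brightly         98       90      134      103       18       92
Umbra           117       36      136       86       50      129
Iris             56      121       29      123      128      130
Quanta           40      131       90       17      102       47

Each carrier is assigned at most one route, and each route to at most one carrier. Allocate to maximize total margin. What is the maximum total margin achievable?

Max total: $743k

Optimal: Onyx→Route 6 ($102k), Juno→Route 4 ($119k), Brightly→Route 2 ($134k), Umbra→Route 3 ($129k), Iris→Route 5 ($128k), Quanta→Route 7 ($131k) — total 102+119+134+129+128+131 = $743k.
Max-entry greedy (repeatedly take the single best remaining cell) gives $654k, worse by 89.
Swapping Juno↔Quanta (Juno→Route 7 $121k, Quanta→Route 4 $40k) loses 89.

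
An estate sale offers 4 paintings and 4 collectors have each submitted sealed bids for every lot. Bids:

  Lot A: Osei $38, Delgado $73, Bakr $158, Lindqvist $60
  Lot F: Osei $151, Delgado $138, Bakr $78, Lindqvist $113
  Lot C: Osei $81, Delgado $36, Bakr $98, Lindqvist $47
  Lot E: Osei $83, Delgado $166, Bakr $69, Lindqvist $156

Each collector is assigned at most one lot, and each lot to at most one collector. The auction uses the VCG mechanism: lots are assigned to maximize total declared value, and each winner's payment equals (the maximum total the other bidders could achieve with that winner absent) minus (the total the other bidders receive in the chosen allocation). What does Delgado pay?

Efficient allocation: Osei→Lot C ($81), Delgado→Lot F ($138), Bakr→Lot A ($158), Lindqvist→Lot E ($156); total welfare W = $533.
Delgado receives Lot F at value $138, so the others get W − 138 = $395.
Without Delgado: best allocation of the remaining 3 bidders over all 4 lots is Osei→Lot F ($151), Bakr→Lot A ($158), Lindqvist→Lot E ($156), total $465.
VCG payment = (others' best without Delgado) − (others' welfare with Delgado) = 465 − 395 = $70.

Delgado pays $70.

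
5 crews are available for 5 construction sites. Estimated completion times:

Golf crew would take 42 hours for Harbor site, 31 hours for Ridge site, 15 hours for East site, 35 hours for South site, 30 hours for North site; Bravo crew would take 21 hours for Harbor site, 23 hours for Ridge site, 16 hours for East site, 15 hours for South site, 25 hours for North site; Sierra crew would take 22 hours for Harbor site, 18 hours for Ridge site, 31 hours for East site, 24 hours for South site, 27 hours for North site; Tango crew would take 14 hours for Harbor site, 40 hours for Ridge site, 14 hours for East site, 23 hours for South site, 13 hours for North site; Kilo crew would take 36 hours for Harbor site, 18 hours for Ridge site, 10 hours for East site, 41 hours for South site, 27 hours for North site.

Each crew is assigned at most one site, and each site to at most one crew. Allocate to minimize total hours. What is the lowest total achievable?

Minimum total: 83 hours

Optimal: Golf crew→East site (15 hours), Bravo crew→South site (15 hours), Sierra crew→Harbor site (22 hours), Tango crew→North site (13 hours), Kilo crew→Ridge site (18 hours) — total 15+15+22+13+18 = 83 hours.
Next-best assignment: Golf crew→North site, Bravo crew→South site, Sierra crew→Ridge site, Tango crew→Harbor site, Kilo crew→East site = 87 hours.
Swapping Golf crew↔Kilo crew (Golf crew→Ridge site 31 hours, Kilo crew→East site 10 hours) adds 8.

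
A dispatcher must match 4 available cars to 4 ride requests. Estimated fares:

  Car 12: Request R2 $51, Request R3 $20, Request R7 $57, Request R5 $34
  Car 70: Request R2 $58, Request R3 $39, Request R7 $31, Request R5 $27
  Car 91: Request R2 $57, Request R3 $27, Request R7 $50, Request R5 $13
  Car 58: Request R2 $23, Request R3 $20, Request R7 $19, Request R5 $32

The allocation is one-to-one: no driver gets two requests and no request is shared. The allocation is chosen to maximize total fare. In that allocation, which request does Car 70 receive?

Car 70 receives Request R3.

Optimal: Car 12→Request R7 ($57), Car 70→Request R3 ($39), Car 91→Request R2 ($57), Car 58→Request R5 ($32) — total 57+39+57+32 = $185.
Car 70's own top request is Request R2 ($58), but forcing Car 70→Request R2 and reassigning the rest optimally gives only $174 — worse by 11.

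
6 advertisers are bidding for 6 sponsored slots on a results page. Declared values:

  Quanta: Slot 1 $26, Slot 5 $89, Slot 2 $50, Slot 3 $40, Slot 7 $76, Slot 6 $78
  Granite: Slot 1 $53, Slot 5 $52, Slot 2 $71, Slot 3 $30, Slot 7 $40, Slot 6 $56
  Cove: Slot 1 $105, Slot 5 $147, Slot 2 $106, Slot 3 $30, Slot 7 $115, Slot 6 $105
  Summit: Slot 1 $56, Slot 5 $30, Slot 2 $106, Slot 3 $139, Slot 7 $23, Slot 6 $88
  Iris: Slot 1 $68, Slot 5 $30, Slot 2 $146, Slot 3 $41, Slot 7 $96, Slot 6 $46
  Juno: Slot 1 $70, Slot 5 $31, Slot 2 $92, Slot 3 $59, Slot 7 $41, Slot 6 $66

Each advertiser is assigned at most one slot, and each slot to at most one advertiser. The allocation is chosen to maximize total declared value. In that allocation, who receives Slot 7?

Quanta receives Slot 7.

Optimal: Quanta→Slot 7 ($76), Granite→Slot 6 ($56), Cove→Slot 5 ($147), Summit→Slot 3 ($139), Iris→Slot 2 ($146), Juno→Slot 1 ($70) — total 76+56+147+139+146+70 = $634.
Column-greedy (each slot in turn goes to its best remaining advertiser) gives $576, worse by 58.
Quanta's own top slot is Slot 5 ($89), but forcing Quanta→Slot 5 and reassigning the rest optimally gives only $615 — worse by 19.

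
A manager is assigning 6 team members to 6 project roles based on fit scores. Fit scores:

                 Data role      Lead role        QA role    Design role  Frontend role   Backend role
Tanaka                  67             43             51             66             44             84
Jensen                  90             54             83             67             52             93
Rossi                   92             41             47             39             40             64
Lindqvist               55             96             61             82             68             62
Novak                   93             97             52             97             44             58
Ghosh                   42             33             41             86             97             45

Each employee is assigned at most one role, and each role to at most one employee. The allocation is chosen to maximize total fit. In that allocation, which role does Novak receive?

This is a one-to-one assignment (maximum-weight bipartite matching).
Optimal: Tanaka→Backend role (84 pts), Jensen→QA role (83 pts), Rossi→Data role (92 pts), Lindqvist→Lead role (96 pts), Novak→Design role (97 pts), Ghosh→Frontend role (97 pts) — total 84+83+92+96+97+97 = 549 pts.
Novak's own top role is Lead role (97 pts), but forcing Novak→Lead role and reassigning the rest optimally gives only 535 pts — worse by 14.

Novak receives Design role.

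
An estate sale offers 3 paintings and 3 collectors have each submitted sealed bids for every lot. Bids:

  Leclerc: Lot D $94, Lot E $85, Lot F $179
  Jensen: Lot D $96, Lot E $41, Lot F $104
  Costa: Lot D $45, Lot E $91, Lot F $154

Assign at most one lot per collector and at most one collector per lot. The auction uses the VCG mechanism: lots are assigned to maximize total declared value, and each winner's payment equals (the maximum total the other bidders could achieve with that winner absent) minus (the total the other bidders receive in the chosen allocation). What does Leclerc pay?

Efficient allocation: Leclerc→Lot F ($179), Jensen→Lot D ($96), Costa→Lot E ($91); total welfare W = $366.
Leclerc receives Lot F at value $179, so the others get W − 179 = $187.
Without Leclerc: best allocation of the remaining 2 bidders over all 3 lots is Jensen→Lot D ($96), Costa→Lot F ($154), total $250.
VCG payment = (others' best without Leclerc) − (others' welfare with Leclerc) = 250 − 187 = $63.

Leclerc pays $63.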